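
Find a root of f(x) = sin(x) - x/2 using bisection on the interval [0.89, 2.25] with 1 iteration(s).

f(x) = sin(x) - x/2
Initial interval: [0.89, 2.25]

Iteration 1:
  c_1 = (0.890000 + 2.250000)/2 = 1.570000
  f(c_1) = f(1.570000) = 0.215000
  f(a) × f(c) ≥ 0, new interval: [1.570000, 2.250000]

After 1 iteration(s), the approximation is c_1 = 1.570000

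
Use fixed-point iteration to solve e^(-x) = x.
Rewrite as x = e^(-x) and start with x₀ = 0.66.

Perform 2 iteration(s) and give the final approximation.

Equation: e^(-x) = x
Fixed-point form: x = e^(-x)
x₀ = 0.66

x_1 = g(0.660000) = 0.516851
x_2 = g(0.516851) = 0.596395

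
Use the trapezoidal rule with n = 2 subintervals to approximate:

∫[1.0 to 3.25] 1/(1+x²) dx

f(x) = 1/(1+x²)
a = 1.0, b = 3.25, n = 2
h = (b - a)/n = 1.125000

Trapezoidal rule: (h/2)[f(x₀) + 2f(x₁) + 2f(x₂) + ... + f(xₙ)]

x_0 = 1.0000, f(x_0) = 0.500000, coefficient = 1
x_1 = 2.1250, f(x_1) = 0.181303, coefficient = 2
x_2 = 3.2500, f(x_2) = 0.086486, coefficient = 1

I ≈ (1.125000/2) × 0.949093 = 0.533865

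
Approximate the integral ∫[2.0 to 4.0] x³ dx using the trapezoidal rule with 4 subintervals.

f(x) = x³
a = 2.0, b = 4.0, n = 4
h = (b - a)/n = 0.500000

Trapezoidal rule: (h/2)[f(x₀) + 2f(x₁) + 2f(x₂) + ... + f(xₙ)]

x_0 = 2.0000, f(x_0) = 8.000000, coefficient = 1
x_1 = 2.5000, f(x_1) = 15.625000, coefficient = 2
x_2 = 3.0000, f(x_2) = 27.000000, coefficient = 2
x_3 = 3.5000, f(x_3) = 42.875000, coefficient = 2
x_4 = 4.0000, f(x_4) = 64.000000, coefficient = 1

I ≈ (0.500000/2) × 243.000000 = 60.750000
Exact value: 60.000000
Error: 0.750000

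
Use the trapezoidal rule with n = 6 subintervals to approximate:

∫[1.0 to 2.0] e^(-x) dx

f(x) = e^(-x)
a = 1.0, b = 2.0, n = 6
h = (b - a)/n = 0.166667

Trapezoidal rule: (h/2)[f(x₀) + 2f(x₁) + 2f(x₂) + ... + f(xₙ)]

x_0 = 1.0000, f(x_0) = 0.367879, coefficient = 1
x_1 = 1.1667, f(x_1) = 0.311403, coefficient = 2
x_2 = 1.3333, f(x_2) = 0.263597, coefficient = 2
x_3 = 1.5000, f(x_3) = 0.223130, coefficient = 2
x_4 = 1.6667, f(x_4) = 0.188876, coefficient = 2
x_5 = 1.8333, f(x_5) = 0.159880, coefficient = 2
x_6 = 2.0000, f(x_6) = 0.135335, coefficient = 1

I ≈ (0.166667/2) × 2.796986 = 0.233082
Exact value: 0.232544
Error: 0.000538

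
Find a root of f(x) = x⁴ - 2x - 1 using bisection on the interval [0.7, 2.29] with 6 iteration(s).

f(x) = x⁴ - 2x - 1
Initial interval: [0.7, 2.29]

Iteration 1:
  c_1 = (0.700000 + 2.290000)/2 = 1.495000
  f(c_1) = f(1.495000) = 1.005337
  f(a) × f(c) < 0, new interval: [0.700000, 1.495000]
Iteration 2:
  c_2 = (0.700000 + 1.495000)/2 = 1.097500
  f(c_2) = f(1.097500) = -1.744165
  f(a) × f(c) ≥ 0, new interval: [1.097500, 1.495000]
Iteration 3:
  c_3 = (1.097500 + 1.495000)/2 = 1.296250
  f(c_3) = f(1.296250) = -0.769213
  f(a) × f(c) ≥ 0, new interval: [1.296250, 1.495000]
Iteration 4:
  c_4 = (1.296250 + 1.495000)/2 = 1.395625
  f(c_4) = f(1.395625) = 0.002555
  f(a) × f(c) < 0, new interval: [1.296250, 1.395625]
Iteration 5:
  c_5 = (1.296250 + 1.395625)/2 = 1.345938
  f(c_5) = f(1.345938) = -0.410170
  f(a) × f(c) ≥ 0, new interval: [1.345938, 1.395625]
Iteration 6:
  c_6 = (1.345938 + 1.395625)/2 = 1.370781
  f(c_6) = f(1.370781) = -0.210767
  f(a) × f(c) ≥ 0, new interval: [1.370781, 1.395625]

After 6 iteration(s), the approximation is c_6 = 1.370781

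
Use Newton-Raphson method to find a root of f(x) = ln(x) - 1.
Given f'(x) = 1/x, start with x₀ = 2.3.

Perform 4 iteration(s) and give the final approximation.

f(x) = ln(x) - 1
f'(x) = 1/x
x₀ = 2.3

Newton-Raphson formula: x_{n+1} = x_n - f(x_n)/f'(x_n)

Iteration 1:
  f(2.300000) = -0.167091
  f'(2.300000) = 0.434783
  x_1 = 2.300000 - (-0.167091)/0.434783 = 2.684309
Iteration 2:
  f(2.684309) = -0.012577
  f'(2.684309) = 0.372535
  x_2 = 2.684309 - (-0.012577)/0.372535 = 2.718069
Iteration 3:
  f(2.718069) = -0.000078
  f'(2.718069) = 0.367908
  x_3 = 2.718069 - (-0.000078)/0.367908 = 2.718282
Iteration 4:
  f(2.718282) = 0.000000
  f'(2.718282) = 0.367879
  x_4 = 2.718282 - 0.000000/0.367879 = 2.718282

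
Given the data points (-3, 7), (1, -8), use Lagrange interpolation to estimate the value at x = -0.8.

Lagrange interpolation formula:
P(x) = Σ yᵢ × Lᵢ(x)
where Lᵢ(x) = Π_{j≠i} (x - xⱼ)/(xᵢ - xⱼ)

L_0(-0.8) = (-0.8 - 1)/(-3 - 1) = 0.450000
L_1(-0.8) = (-0.8 - (-3))/(1 - (-3)) = 0.550000

P(-0.8) = 7×L_0(-0.8) + (-8)×L_1(-0.8)
P(-0.8) = -1.250000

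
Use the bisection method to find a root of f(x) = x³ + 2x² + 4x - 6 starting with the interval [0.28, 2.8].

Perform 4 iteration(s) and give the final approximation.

f(x) = x³ + 2x² + 4x - 6
Initial interval: [0.28, 2.8]

Iteration 1:
  c_1 = (0.280000 + 2.800000)/2 = 1.540000
  f(c_1) = f(1.540000) = 8.555464
  f(a) × f(c) < 0, new interval: [0.280000, 1.540000]
Iteration 2:
  c_2 = (0.280000 + 1.540000)/2 = 0.910000
  f(c_2) = f(0.910000) = 0.049771
  f(a) × f(c) < 0, new interval: [0.280000, 0.910000]
Iteration 3:
  c_3 = (0.280000 + 0.910000)/2 = 0.595000
  f(c_3) = f(0.595000) = -2.701305
  f(a) × f(c) ≥ 0, new interval: [0.595000, 0.910000]
Iteration 4:
  c_4 = (0.595000 + 0.910000)/2 = 0.752500
  f(c_4) = f(0.752500) = -1.431380
  f(a) × f(c) ≥ 0, new interval: [0.752500, 0.910000]

After 4 iteration(s), the approximation is c_4 = 0.752500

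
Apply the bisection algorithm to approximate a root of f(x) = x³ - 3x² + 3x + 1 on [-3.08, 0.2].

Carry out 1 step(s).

f(x) = x³ - 3x² + 3x + 1
Initial interval: [-3.08, 0.2]

Iteration 1:
  c_1 = (-3.080000 + 0.200000)/2 = -1.440000
  f(c_1) = f(-1.440000) = -12.526784
  f(a) × f(c) ≥ 0, new interval: [-1.440000, 0.200000]

After 1 iteration(s), the approximation is c_1 = -1.440000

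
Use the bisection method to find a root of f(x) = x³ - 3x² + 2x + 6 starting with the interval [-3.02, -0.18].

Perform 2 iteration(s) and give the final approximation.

f(x) = x³ - 3x² + 2x + 6
Initial interval: [-3.02, -0.18]

Iteration 1:
  c_1 = (-3.020000 + (-0.180000))/2 = -1.600000
  f(c_1) = f(-1.600000) = -8.976000
  f(a) × f(c) ≥ 0, new interval: [-1.600000, -0.180000]
Iteration 2:
  c_2 = (-1.600000 + (-0.180000))/2 = -0.890000
  f(c_2) = f(-0.890000) = 1.138731
  f(a) × f(c) < 0, new interval: [-1.600000, -0.890000]

After 2 iteration(s), the approximation is c_2 = -0.890000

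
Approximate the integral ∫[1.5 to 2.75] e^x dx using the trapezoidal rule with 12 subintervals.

f(x) = e^x
a = 1.5, b = 2.75, n = 12
h = (b - a)/n = 0.104167

Trapezoidal rule: (h/2)[f(x₀) + 2f(x₁) + 2f(x₂) + ... + f(xₙ)]

x_0 = 1.5000, f(x_0) = 4.481689, coefficient = 1
x_1 = 1.6042, f(x_1) = 4.973713, coefficient = 2
x_2 = 1.7083, f(x_2) = 5.519754, coefficient = 2
x_3 = 1.8125, f(x_3) = 6.125743, coefficient = 2
x_4 = 1.9167, f(x_4) = 6.798260, coefficient = 2
x_5 = 2.0208, f(x_5) = 7.544609, coefficient = 2
x_6 = 2.1250, f(x_6) = 8.372897, coefficient = 2
x_7 = 2.2292, f(x_7) = 9.292119, coefficient = 2
x_8 = 2.3333, f(x_8) = 10.312259, coefficient = 2
x_9 = 2.4375, f(x_9) = 11.444394, coefficient = 2
x_10 = 2.5417, f(x_10) = 12.700821, coefficient = 2
x_11 = 2.6458, f(x_11) = 14.095186, coefficient = 2
x_12 = 2.7500, f(x_12) = 15.642632, coefficient = 1

I ≈ (0.104167/2) × 214.483833 = 11.171033
Exact value: 11.160943
Error: 0.010090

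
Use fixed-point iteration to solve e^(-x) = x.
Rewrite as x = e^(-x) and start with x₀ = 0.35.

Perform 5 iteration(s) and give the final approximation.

Equation: e^(-x) = x
Fixed-point form: x = e^(-x)
x₀ = 0.35

x_1 = g(0.350000) = 0.704688
x_2 = g(0.704688) = 0.494263
x_3 = g(0.494263) = 0.610020
x_4 = g(0.610020) = 0.543340
x_5 = g(0.543340) = 0.580805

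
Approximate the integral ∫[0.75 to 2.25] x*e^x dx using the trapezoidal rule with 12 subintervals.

f(x) = x*e^x
a = 0.75, b = 2.25, n = 12
h = (b - a)/n = 0.125000

Trapezoidal rule: (h/2)[f(x₀) + 2f(x₁) + 2f(x₂) + ... + f(xₙ)]

x_0 = 0.7500, f(x_0) = 1.587750, coefficient = 1
x_1 = 0.8750, f(x_1) = 2.099016, coefficient = 2
x_2 = 1.0000, f(x_2) = 2.718282, coefficient = 2
x_3 = 1.1250, f(x_3) = 3.465244, coefficient = 2
x_4 = 1.2500, f(x_4) = 4.362929, coefficient = 2
x_5 = 1.3750, f(x_5) = 5.438230, coefficient = 2
x_6 = 1.5000, f(x_6) = 6.722534, coefficient = 2
x_7 = 1.6250, f(x_7) = 8.252431, coefficient = 2
x_8 = 1.7500, f(x_8) = 10.070555, coefficient = 2
x_9 = 1.8750, f(x_9) = 12.226536, coefficient = 2
x_10 = 2.0000, f(x_10) = 14.778112, coefficient = 2
x_11 = 2.1250, f(x_11) = 17.792407, coefficient = 2
x_12 = 2.2500, f(x_12) = 21.347406, coefficient = 1

I ≈ (0.125000/2) × 198.787706 = 12.424232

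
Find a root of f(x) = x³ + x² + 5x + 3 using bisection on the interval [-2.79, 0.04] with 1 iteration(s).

f(x) = x³ + x² + 5x + 3
Initial interval: [-2.79, 0.04]

Iteration 1:
  c_1 = (-2.790000 + 0.040000)/2 = -1.375000
  f(c_1) = f(-1.375000) = -4.583984
  f(a) × f(c) ≥ 0, new interval: [-1.375000, 0.040000]

After 1 iteration(s), the approximation is c_1 = -1.375000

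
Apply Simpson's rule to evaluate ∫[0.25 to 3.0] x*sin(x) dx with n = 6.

f(x) = x*sin(x)
a = 0.25, b = 3.0, n = 6
h = (b - a)/n = 0.458333

Simpson's rule: (h/3)[f(x₀) + 4f(x₁) + 2f(x₂) + ... + f(xₙ)]

x_0 = 0.2500, f(x_0) = 0.061851, coefficient = 1
x_1 = 0.7083, f(x_1) = 0.460820, coefficient = 4
x_2 = 1.1667, f(x_2) = 1.072686, coefficient = 2
x_3 = 1.6250, f(x_3) = 1.622613, coefficient = 4
x_4 = 2.0833, f(x_4) = 1.815632, coefficient = 2
x_5 = 2.5417, f(x_5) = 1.434978, coefficient = 4
x_6 = 3.0000, f(x_6) = 0.423360, coefficient = 1

I ≈ (0.458333/3) × 20.335489 = 3.106811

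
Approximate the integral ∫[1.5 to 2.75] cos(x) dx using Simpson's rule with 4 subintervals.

f(x) = cos(x)
a = 1.5, b = 2.75, n = 4
h = (b - a)/n = 0.312500

Simpson's rule: (h/3)[f(x₀) + 4f(x₁) + 2f(x₂) + ... + f(xₙ)]

x_0 = 1.5000, f(x_0) = 0.070737, coefficient = 1
x_1 = 1.8125, f(x_1) = -0.239357, coefficient = 4
x_2 = 2.1250, f(x_2) = -0.526266, coefficient = 2
x_3 = 2.4375, f(x_3) = -0.762199, coefficient = 4
x_4 = 2.7500, f(x_4) = -0.924302, coefficient = 1

I ≈ (0.312500/3) × -5.912323 = -0.615867
Exact value: -0.615834
Error: 0.000033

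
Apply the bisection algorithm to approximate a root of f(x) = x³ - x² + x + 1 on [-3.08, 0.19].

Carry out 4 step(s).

f(x) = x³ - x² + x + 1
Initial interval: [-3.08, 0.19]

Iteration 1:
  c_1 = (-3.080000 + 0.190000)/2 = -1.445000
  f(c_1) = f(-1.445000) = -5.550221
  f(a) × f(c) ≥ 0, new interval: [-1.445000, 0.190000]
Iteration 2:
  c_2 = (-1.445000 + 0.190000)/2 = -0.627500
  f(c_2) = f(-0.627500) = -0.268338
  f(a) × f(c) ≥ 0, new interval: [-0.627500, 0.190000]
Iteration 3:
  c_3 = (-0.627500 + 0.190000)/2 = -0.218750
  f(c_3) = f(-0.218750) = 0.722931
  f(a) × f(c) < 0, new interval: [-0.627500, -0.218750]
Iteration 4:
  c_4 = (-0.627500 + (-0.218750))/2 = -0.423125
  f(c_4) = f(-0.423125) = 0.322086
  f(a) × f(c) < 0, new interval: [-0.627500, -0.423125]

After 4 iteration(s), the approximation is c_4 = -0.423125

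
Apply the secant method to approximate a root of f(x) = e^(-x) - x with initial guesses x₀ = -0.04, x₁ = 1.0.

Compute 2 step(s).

f(x) = e^(-x) - x
x₀ = -0.04, x₁ = 1.0

Secant formula: x_{n+1} = x_n - f(x_n)(x_n - x_{n-1})/(f(x_n) - f(x_{n-1}))

Iteration 1:
  f(-0.040000) = 1.080811
  f(1.000000) = -0.632121
  x_2 = 1.000000 - (-0.632121)×(1.000000 - (-0.040000))/(-0.632121 - 1.080811)
       = 0.616210
Iteration 2:
  f(1.000000) = -0.632121
  f(0.616210) = -0.076223
  x_3 = 0.616210 - (-0.076223)×(0.616210 - 1.000000)/(-0.076223 - (-0.632121))
       = 0.563586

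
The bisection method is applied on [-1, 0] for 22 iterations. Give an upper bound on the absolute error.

Bisection error bound: |error| ≤ (b-a)/2^n
|error| ≤ (0 - (-1))/2^22 = 1/2^22
|error| ≤ 0.0000002384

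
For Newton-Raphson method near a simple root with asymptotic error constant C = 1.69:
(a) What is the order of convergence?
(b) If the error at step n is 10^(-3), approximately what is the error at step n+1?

(a) Newton-Raphson has quadratic (order 2) convergence near simple roots.
    This means |e_{n+1}| ≈ C|e_n|².

(b) With |e_n| = 10^(-3) and C = 1.69:
    |e_{n+1}| ≈ 1.69 × (10^(-3))² = 1.69 × 10^(-6)

(a) 2 (quadratic); (b) |e_{n+1}| ≈ 1.690e-06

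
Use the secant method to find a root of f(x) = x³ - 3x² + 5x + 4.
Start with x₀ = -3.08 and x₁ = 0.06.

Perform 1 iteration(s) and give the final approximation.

f(x) = x³ - 3x² + 5x + 4
x₀ = -3.08, x₁ = 0.06

Secant formula: x_{n+1} = x_n - f(x_n)(x_n - x_{n-1})/(f(x_n) - f(x_{n-1}))

Iteration 1:
  f(-3.080000) = -69.077312
  f(0.060000) = 4.289416
  x_2 = 0.060000 - 4.289416×(0.060000 - (-3.080000))/(4.289416 - (-69.077312))
       = -0.123581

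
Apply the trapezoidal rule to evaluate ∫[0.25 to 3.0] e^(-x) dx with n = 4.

f(x) = e^(-x)
a = 0.25, b = 3.0, n = 4
h = (b - a)/n = 0.687500

Trapezoidal rule: (h/2)[f(x₀) + 2f(x₁) + 2f(x₂) + ... + f(xₙ)]

x_0 = 0.2500, f(x_0) = 0.778801, coefficient = 1
x_1 = 0.9375, f(x_1) = 0.391606, coefficient = 2
x_2 = 1.6250, f(x_2) = 0.196912, coefficient = 2
x_3 = 2.3125, f(x_3) = 0.099013, coefficient = 2
x_4 = 3.0000, f(x_4) = 0.049787, coefficient = 1

I ≈ (0.687500/2) × 2.203649 = 0.757504
Exact value: 0.729014
Error: 0.028491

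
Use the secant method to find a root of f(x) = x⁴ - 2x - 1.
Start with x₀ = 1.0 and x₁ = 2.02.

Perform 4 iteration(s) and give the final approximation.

f(x) = x⁴ - 2x - 1
x₀ = 1.0, x₁ = 2.02

Secant formula: x_{n+1} = x_n - f(x_n)(x_n - x_{n-1})/(f(x_n) - f(x_{n-1}))

Iteration 1:
  f(1.000000) = -2.000000
  f(2.020000) = 11.609664
  x_2 = 2.020000 - 11.609664×(2.020000 - 1.000000)/(11.609664 - (-2.000000))
       = 1.149893
Iteration 2:
  f(2.020000) = 11.609664
  f(1.149893) = -1.551429
  x_3 = 1.149893 - (-1.551429)×(1.149893 - 2.020000)/(-1.551429 - 11.609664)
       = 1.252462
Iteration 3:
  f(1.149893) = -1.551429
  f(1.252462) = -1.044229
  x_4 = 1.252462 - (-1.044229)×(1.252462 - 1.149893)/(-1.044229 - (-1.551429))
       = 1.463630
Iteration 4:
  f(1.252462) = -1.044229
  f(1.463630) = 0.661816
  x_5 = 1.463630 - 0.661816×(1.463630 - 1.252462)/(0.661816 - (-1.044229))
       = 1.381713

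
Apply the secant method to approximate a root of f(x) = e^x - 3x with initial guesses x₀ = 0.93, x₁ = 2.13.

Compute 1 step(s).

f(x) = e^x - 3x
x₀ = 0.93, x₁ = 2.13

Secant formula: x_{n+1} = x_n - f(x_n)(x_n - x_{n-1})/(f(x_n) - f(x_{n-1}))

Iteration 1:
  f(0.930000) = -0.255491
  f(2.130000) = 2.024867
  x_2 = 2.130000 - 2.024867×(2.130000 - 0.930000)/(2.024867 - (-0.255491))
       = 1.064448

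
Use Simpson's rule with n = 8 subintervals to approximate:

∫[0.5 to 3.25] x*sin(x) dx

f(x) = x*sin(x)
a = 0.5, b = 3.25, n = 8
h = (b - a)/n = 0.343750

Simpson's rule: (h/3)[f(x₀) + 4f(x₁) + 2f(x₂) + ... + f(xₙ)]

x_0 = 0.5000, f(x_0) = 0.239713, coefficient = 1
x_1 = 0.8438, f(x_1) = 0.630400, coefficient = 4
x_2 = 1.1875, f(x_2) = 1.101331, coefficient = 2
x_3 = 1.5312, f(x_3) = 1.530053, coefficient = 4
x_4 = 1.8750, f(x_4) = 1.788911, coefficient = 2
x_5 = 2.2188, f(x_5) = 1.769055, coefficient = 4
x_6 = 2.5625, f(x_6) = 1.402366, coefficient = 2
x_7 = 2.9062, f(x_7) = 0.677668, coefficient = 4
x_8 = 3.2500, f(x_8) = -0.351634, coefficient = 1

I ≈ (0.343750/3) × 26.902000 = 3.082521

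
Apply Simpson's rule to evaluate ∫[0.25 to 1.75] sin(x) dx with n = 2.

f(x) = sin(x)
a = 0.25, b = 1.75, n = 2
h = (b - a)/n = 0.750000

Simpson's rule: (h/3)[f(x₀) + 4f(x₁) + 2f(x₂) + ... + f(xₙ)]

x_0 = 0.2500, f(x_0) = 0.247404, coefficient = 1
x_1 = 1.0000, f(x_1) = 0.841471, coefficient = 4
x_2 = 1.7500, f(x_2) = 0.983986, coefficient = 1

I ≈ (0.750000/3) × 4.597274 = 1.149318
Exact value: 1.147158
Error: 0.002160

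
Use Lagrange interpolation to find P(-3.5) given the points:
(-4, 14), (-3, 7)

Lagrange interpolation formula:
P(x) = Σ yᵢ × Lᵢ(x)
where Lᵢ(x) = Π_{j≠i} (x - xⱼ)/(xᵢ - xⱼ)

L_0(-3.5) = (-3.5 - (-3))/(-4 - (-3)) = 0.500000
L_1(-3.5) = (-3.5 - (-4))/(-3 - (-4)) = 0.500000

P(-3.5) = 14×L_0(-3.5) + 7×L_1(-3.5)
P(-3.5) = 10.500000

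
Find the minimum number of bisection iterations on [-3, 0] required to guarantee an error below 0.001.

We need (b-a)/2^n ≤ 0.001
(0 - (-3))/2^n ≤ 0.001
3/2^n ≤ 0.001
2^n ≥ 3000
n ≥ log₂(3000) = 11.55
n ≥ 12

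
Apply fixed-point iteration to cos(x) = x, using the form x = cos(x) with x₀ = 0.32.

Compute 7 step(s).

Equation: cos(x) = x
Fixed-point form: x = cos(x)
x₀ = 0.32

x_1 = g(0.320000) = 0.949235
x_2 = g(0.949235) = 0.582305
x_3 = g(0.582305) = 0.835197
x_4 = g(0.835197) = 0.671031
x_5 = g(0.671031) = 0.783181
x_6 = g(0.783181) = 0.708673
x_7 = g(0.708673) = 0.759226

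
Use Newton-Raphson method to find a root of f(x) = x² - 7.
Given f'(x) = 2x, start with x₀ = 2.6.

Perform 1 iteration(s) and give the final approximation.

f(x) = x² - 7
f'(x) = 2x
x₀ = 2.6

Newton-Raphson formula: x_{n+1} = x_n - f(x_n)/f'(x_n)

Iteration 1:
  f(2.600000) = -0.240000
  f'(2.600000) = 5.200000
  x_1 = 2.600000 - (-0.240000)/5.200000 = 2.646154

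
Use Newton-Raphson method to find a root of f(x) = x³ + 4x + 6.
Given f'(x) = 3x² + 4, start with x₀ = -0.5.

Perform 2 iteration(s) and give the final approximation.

f(x) = x³ + 4x + 6
f'(x) = 3x² + 4
x₀ = -0.5

Newton-Raphson formula: x_{n+1} = x_n - f(x_n)/f'(x_n)

Iteration 1:
  f(-0.500000) = 3.875000
  f'(-0.500000) = 4.750000
  x_1 = -0.500000 - 3.875000/4.750000 = -1.315789
Iteration 2:
  f(-1.315789) = -1.541187
  f'(-1.315789) = 9.193906
  x_2 = -1.315789 - (-1.541187)/9.193906 = -1.148158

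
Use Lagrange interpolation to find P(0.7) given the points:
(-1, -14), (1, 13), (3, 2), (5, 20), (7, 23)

Lagrange interpolation formula:
P(x) = Σ yᵢ × Lᵢ(x)
where Lᵢ(x) = Π_{j≠i} (x - xⱼ)/(xᵢ - xⱼ)

L_0(0.7) = (0.7 - 1)/(-1 - 1) × (0.7 - 3)/(-1 - 3) × (0.7 - 5)/(-1 - 5) × (0.7 - 7)/(-1 - 7) = 0.048677
L_1(0.7) = (0.7 - (-1))/(1 - (-1)) × (0.7 - 3)/(1 - 3) × (0.7 - 5)/(1 - 5) × (0.7 - 7)/(1 - 7) = 1.103353
L_2(0.7) = (0.7 - (-1))/(3 - (-1)) × (0.7 - 1)/(3 - 1) × (0.7 - 5)/(3 - 5) × (0.7 - 7)/(3 - 7) = -0.215873
L_3(0.7) = (0.7 - (-1))/(5 - (-1)) × (0.7 - 1)/(5 - 1) × (0.7 - 3)/(5 - 3) × (0.7 - 7)/(5 - 7) = 0.076978
L_4(0.7) = (0.7 - (-1))/(7 - (-1)) × (0.7 - 1)/(7 - 1) × (0.7 - 3)/(7 - 3) × (0.7 - 5)/(7 - 5) = -0.013135

P(0.7) = (-14)×L_0(0.7) + 13×L_1(0.7) + 2×L_2(0.7) + 20×L_3(0.7) + 23×L_4(0.7)
P(0.7) = 14.467815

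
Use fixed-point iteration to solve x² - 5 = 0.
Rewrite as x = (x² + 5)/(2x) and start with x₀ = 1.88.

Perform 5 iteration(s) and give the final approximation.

Equation: x² - 5 = 0
Fixed-point form: x = (x² + 5)/(2x)
x₀ = 1.88

x_1 = g(1.880000) = 2.269787
x_2 = g(2.269787) = 2.236318
x_3 = g(2.236318) = 2.236068
x_4 = g(2.236068) = 2.236068
x_5 = g(2.236068) = 2.236068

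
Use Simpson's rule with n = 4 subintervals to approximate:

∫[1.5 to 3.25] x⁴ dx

f(x) = x⁴
a = 1.5, b = 3.25, n = 4
h = (b - a)/n = 0.437500

Simpson's rule: (h/3)[f(x₀) + 4f(x₁) + 2f(x₂) + ... + f(xₙ)]

x_0 = 1.5000, f(x_0) = 5.062500, coefficient = 1
x_1 = 1.9375, f(x_1) = 14.091812, coefficient = 4
x_2 = 2.3750, f(x_2) = 31.816650, coefficient = 2
x_3 = 2.8125, f(x_3) = 62.570572, coefficient = 4
x_4 = 3.2500, f(x_4) = 111.566406, coefficient = 1

I ≈ (0.437500/3) × 486.911743 = 71.007963
Exact value: 70.999414
Error: 0.008548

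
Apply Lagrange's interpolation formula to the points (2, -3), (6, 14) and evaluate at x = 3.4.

Lagrange interpolation formula:
P(x) = Σ yᵢ × Lᵢ(x)
where Lᵢ(x) = Π_{j≠i} (x - xⱼ)/(xᵢ - xⱼ)

L_0(3.4) = (3.4 - 6)/(2 - 6) = 0.650000
L_1(3.4) = (3.4 - 2)/(6 - 2) = 0.350000

P(3.4) = (-3)×L_0(3.4) + 14×L_1(3.4)
P(3.4) = 2.950000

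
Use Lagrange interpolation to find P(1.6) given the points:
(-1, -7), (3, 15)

Lagrange interpolation formula:
P(x) = Σ yᵢ × Lᵢ(x)
where Lᵢ(x) = Π_{j≠i} (x - xⱼ)/(xᵢ - xⱼ)

L_0(1.6) = (1.6 - 3)/(-1 - 3) = 0.350000
L_1(1.6) = (1.6 - (-1))/(3 - (-1)) = 0.650000

P(1.6) = (-7)×L_0(1.6) + 15×L_1(1.6)
P(1.6) = 7.300000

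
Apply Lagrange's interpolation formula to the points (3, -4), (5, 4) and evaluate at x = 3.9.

Lagrange interpolation formula:
P(x) = Σ yᵢ × Lᵢ(x)
where Lᵢ(x) = Π_{j≠i} (x - xⱼ)/(xᵢ - xⱼ)

L_0(3.9) = (3.9 - 5)/(3 - 5) = 0.550000
L_1(3.9) = (3.9 - 3)/(5 - 3) = 0.450000

P(3.9) = (-4)×L_0(3.9) + 4×L_1(3.9)
P(3.9) = -0.400000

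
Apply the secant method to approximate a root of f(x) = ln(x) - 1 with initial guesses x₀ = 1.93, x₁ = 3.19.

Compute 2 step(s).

f(x) = ln(x) - 1
x₀ = 1.93, x₁ = 3.19

Secant formula: x_{n+1} = x_n - f(x_n)(x_n - x_{n-1})/(f(x_n) - f(x_{n-1}))

Iteration 1:
  f(1.930000) = -0.342480
  f(3.190000) = 0.160021
  x_2 = 3.190000 - 0.160021×(3.190000 - 1.930000)/(0.160021 - (-0.342480))
       = 2.788754
Iteration 2:
  f(3.190000) = 0.160021
  f(2.788754) = 0.025595
  x_3 = 2.788754 - 0.025595×(2.788754 - 3.190000)/(0.025595 - 0.160021)
       = 2.712356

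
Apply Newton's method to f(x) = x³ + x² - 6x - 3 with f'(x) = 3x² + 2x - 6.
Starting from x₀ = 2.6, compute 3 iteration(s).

f(x) = x³ + x² - 6x - 3
f'(x) = 3x² + 2x - 6
x₀ = 2.6

Newton-Raphson formula: x_{n+1} = x_n - f(x_n)/f'(x_n)

Iteration 1:
  f(2.600000) = 5.736000
  f'(2.600000) = 19.480000
  x_1 = 2.600000 - 5.736000/19.480000 = 2.305544
Iteration 2:
  f(2.305544) = 0.737467
  f'(2.305544) = 14.557690
  x_2 = 2.305544 - 0.737467/14.557690 = 2.254886
Iteration 3:
  f(2.254886) = 0.020186
  f'(2.254886) = 13.763303
  x_3 = 2.254886 - 0.020186/13.763303 = 2.253419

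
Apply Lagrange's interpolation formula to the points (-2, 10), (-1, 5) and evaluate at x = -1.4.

Lagrange interpolation formula:
P(x) = Σ yᵢ × Lᵢ(x)
where Lᵢ(x) = Π_{j≠i} (x - xⱼ)/(xᵢ - xⱼ)

L_0(-1.4) = (-1.4 - (-1))/(-2 - (-1)) = 0.400000
L_1(-1.4) = (-1.4 - (-2))/(-1 - (-2)) = 0.600000

P(-1.4) = 10×L_0(-1.4) + 5×L_1(-1.4)
P(-1.4) = 7.000000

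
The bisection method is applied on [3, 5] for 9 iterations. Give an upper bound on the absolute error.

Bisection error bound: |error| ≤ (b-a)/2^n
|error| ≤ (5 - 3)/2^9 = 2/2^9
|error| ≤ 0.0039062500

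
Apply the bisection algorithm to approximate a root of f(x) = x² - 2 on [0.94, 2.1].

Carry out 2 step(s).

f(x) = x² - 2
Initial interval: [0.94, 2.1]

Iteration 1:
  c_1 = (0.940000 + 2.100000)/2 = 1.520000
  f(c_1) = f(1.520000) = 0.310400
  f(a) × f(c) < 0, new interval: [0.940000, 1.520000]
Iteration 2:
  c_2 = (0.940000 + 1.520000)/2 = 1.230000
  f(c_2) = f(1.230000) = -0.487100
  f(a) × f(c) ≥ 0, new interval: [1.230000, 1.520000]

After 2 iteration(s), the approximation is c_2 = 1.230000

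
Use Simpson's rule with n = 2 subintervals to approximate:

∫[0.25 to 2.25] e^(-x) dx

f(x) = e^(-x)
a = 0.25, b = 2.25, n = 2
h = (b - a)/n = 1.000000

Simpson's rule: (h/3)[f(x₀) + 4f(x₁) + 2f(x₂) + ... + f(xₙ)]

x_0 = 0.2500, f(x_0) = 0.778801, coefficient = 1
x_1 = 1.2500, f(x_1) = 0.286505, coefficient = 4
x_2 = 2.2500, f(x_2) = 0.105399, coefficient = 1

I ≈ (1.000000/3) × 2.030219 = 0.676740
Exact value: 0.673402
Error: 0.003338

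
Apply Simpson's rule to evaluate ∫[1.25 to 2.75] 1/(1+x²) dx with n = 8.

f(x) = 1/(1+x²)
a = 1.25, b = 2.75, n = 8
h = (b - a)/n = 0.187500

Simpson's rule: (h/3)[f(x₀) + 4f(x₁) + 2f(x₂) + ... + f(xₙ)]

x_0 = 1.2500, f(x_0) = 0.390244, coefficient = 1
x_1 = 1.4375, f(x_1) = 0.326115, coefficient = 4
x_2 = 1.6250, f(x_2) = 0.274678, coefficient = 2
x_3 = 1.8125, f(x_3) = 0.233364, coefficient = 4
x_4 = 2.0000, f(x_4) = 0.200000, coefficient = 2
x_5 = 2.1875, f(x_5) = 0.172856, coefficient = 4
x_6 = 2.3750, f(x_6) = 0.150588, coefficient = 2
x_7 = 2.5625, f(x_7) = 0.132163, coefficient = 4
x_8 = 2.7500, f(x_8) = 0.116788, coefficient = 1

I ≈ (0.187500/3) × 5.215556 = 0.325972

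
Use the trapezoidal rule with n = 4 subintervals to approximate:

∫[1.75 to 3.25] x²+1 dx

f(x) = x²+1
a = 1.75, b = 3.25, n = 4
h = (b - a)/n = 0.375000

Trapezoidal rule: (h/2)[f(x₀) + 2f(x₁) + 2f(x₂) + ... + f(xₙ)]

x_0 = 1.7500, f(x_0) = 4.062500, coefficient = 1
x_1 = 2.1250, f(x_1) = 5.515625, coefficient = 2
x_2 = 2.5000, f(x_2) = 7.250000, coefficient = 2
x_3 = 2.8750, f(x_3) = 9.265625, coefficient = 2
x_4 = 3.2500, f(x_4) = 11.562500, coefficient = 1

I ≈ (0.375000/2) × 59.687500 = 11.191406
Exact value: 11.156250
Error: 0.035156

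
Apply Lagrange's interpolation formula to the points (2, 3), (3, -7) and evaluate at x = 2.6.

Lagrange interpolation formula:
P(x) = Σ yᵢ × Lᵢ(x)
where Lᵢ(x) = Π_{j≠i} (x - xⱼ)/(xᵢ - xⱼ)

L_0(2.6) = (2.6 - 3)/(2 - 3) = 0.400000
L_1(2.6) = (2.6 - 2)/(3 - 2) = 0.600000

P(2.6) = 3×L_0(2.6) + (-7)×L_1(2.6)
P(2.6) = -3.000000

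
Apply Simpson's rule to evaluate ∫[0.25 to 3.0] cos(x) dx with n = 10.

f(x) = cos(x)
a = 0.25, b = 3.0, n = 10
h = (b - a)/n = 0.275000

Simpson's rule: (h/3)[f(x₀) + 4f(x₁) + 2f(x₂) + ... + f(xₙ)]

x_0 = 0.2500, f(x_0) = 0.968912, coefficient = 1
x_1 = 0.5250, f(x_1) = 0.865324, coefficient = 4
x_2 = 0.8000, f(x_2) = 0.696707, coefficient = 2
x_3 = 1.0750, f(x_3) = 0.475732, coefficient = 4
x_4 = 1.3500, f(x_4) = 0.219007, coefficient = 2
x_5 = 1.6250, f(x_5) = -0.054177, coefficient = 4
x_6 = 1.9000, f(x_6) = -0.323290, coefficient = 2
x_7 = 2.1750, f(x_7) = -0.568107, coefficient = 4
x_8 = 2.4500, f(x_8) = -0.770231, coefficient = 2
x_9 = 2.7250, f(x_9) = -0.914473, coefficient = 4
x_10 = 3.0000, f(x_10) = -0.989992, coefficient = 1

I ≈ (0.275000/3) × -1.159498 = -0.106287
Exact value: -0.106284
Error: 0.000003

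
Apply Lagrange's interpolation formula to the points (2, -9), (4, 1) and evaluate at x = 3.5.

Lagrange interpolation formula:
P(x) = Σ yᵢ × Lᵢ(x)
where Lᵢ(x) = Π_{j≠i} (x - xⱼ)/(xᵢ - xⱼ)

L_0(3.5) = (3.5 - 4)/(2 - 4) = 0.250000
L_1(3.5) = (3.5 - 2)/(4 - 2) = 0.750000

P(3.5) = (-9)×L_0(3.5) + 1×L_1(3.5)
P(3.5) = -1.500000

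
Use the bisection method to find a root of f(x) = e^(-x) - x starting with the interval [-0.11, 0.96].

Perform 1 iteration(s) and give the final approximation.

f(x) = e^(-x) - x
Initial interval: [-0.11, 0.96]

Iteration 1:
  c_1 = (-0.110000 + 0.960000)/2 = 0.425000
  f(c_1) = f(0.425000) = 0.228770
  f(a) × f(c) ≥ 0, new interval: [0.425000, 0.960000]

After 1 iteration(s), the approximation is c_1 = 0.425000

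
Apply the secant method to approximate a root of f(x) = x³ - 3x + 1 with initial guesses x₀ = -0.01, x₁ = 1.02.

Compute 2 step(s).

f(x) = x³ - 3x + 1
x₀ = -0.01, x₁ = 1.02

Secant formula: x_{n+1} = x_n - f(x_n)(x_n - x_{n-1})/(f(x_n) - f(x_{n-1}))

Iteration 1:
  f(-0.010000) = 1.029999
  f(1.020000) = -0.998792
  x_2 = 1.020000 - (-0.998792)×(1.020000 - (-0.010000))/(-0.998792 - 1.029999)
       = 0.512922
Iteration 2:
  f(1.020000) = -0.998792
  f(0.512922) = -0.403821
  x_3 = 0.512922 - (-0.403821)×(0.512922 - 1.020000)/(-0.403821 - (-0.998792))
       = 0.168755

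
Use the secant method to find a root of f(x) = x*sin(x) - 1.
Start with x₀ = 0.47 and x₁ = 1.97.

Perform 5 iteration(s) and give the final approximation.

f(x) = x*sin(x) - 1
x₀ = 0.47, x₁ = 1.97

Secant formula: x_{n+1} = x_n - f(x_n)(x_n - x_{n-1})/(f(x_n) - f(x_{n-1}))

Iteration 1:
  f(0.470000) = -0.787143
  f(1.970000) = 0.815100
  x_2 = 1.970000 - 0.815100×(1.970000 - 0.470000)/(0.815100 - (-0.787143))
       = 1.206913
Iteration 2:
  f(1.970000) = 0.815100
  f(1.206913) = 0.127887
  x_3 = 1.206913 - 0.127887×(1.206913 - 1.970000)/(0.127887 - 0.815100)
       = 1.064907
Iteration 3:
  f(1.206913) = 0.127887
  f(1.064907) = -0.068480
  x_4 = 1.064907 - (-0.068480)×(1.064907 - 1.206913)/(-0.068480 - 0.127887)
       = 1.114429
Iteration 4:
  f(1.064907) = -0.068480
  f(1.114429) = 0.000378
  x_5 = 1.114429 - 0.000378×(1.114429 - 1.064907)/(0.000378 - (-0.068480))
       = 1.114157
Iteration 5:
  f(1.114429) = 0.000378
  f(1.114157) = 0.000000
  x_6 = 1.114157 - 0.000000×(1.114157 - 1.114429)/(0.000000 - 0.000378)
       = 1.114157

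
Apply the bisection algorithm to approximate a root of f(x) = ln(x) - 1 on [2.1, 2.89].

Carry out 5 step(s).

f(x) = ln(x) - 1
Initial interval: [2.1, 2.89]

Iteration 1:
  c_1 = (2.100000 + 2.890000)/2 = 2.495000
  f(c_1) = f(2.495000) = -0.085711
  f(a) × f(c) ≥ 0, new interval: [2.495000, 2.890000]
Iteration 2:
  c_2 = (2.495000 + 2.890000)/2 = 2.692500
  f(c_2) = f(2.692500) = -0.009530
  f(a) × f(c) ≥ 0, new interval: [2.692500, 2.890000]
Iteration 3:
  c_3 = (2.692500 + 2.890000)/2 = 2.791250
  f(c_3) = f(2.791250) = 0.026490
  f(a) × f(c) < 0, new interval: [2.692500, 2.791250]
Iteration 4:
  c_4 = (2.692500 + 2.791250)/2 = 2.741875
  f(c_4) = f(2.741875) = 0.008642
  f(a) × f(c) < 0, new interval: [2.692500, 2.741875]
Iteration 5:
  c_5 = (2.692500 + 2.741875)/2 = 2.717187
  f(c_5) = f(2.717187) = -0.000403
  f(a) × f(c) ≥ 0, new interval: [2.717187, 2.741875]

After 5 iteration(s), the approximation is c_5 = 2.717187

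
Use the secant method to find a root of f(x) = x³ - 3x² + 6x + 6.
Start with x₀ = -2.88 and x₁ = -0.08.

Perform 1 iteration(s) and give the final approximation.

f(x) = x³ - 3x² + 6x + 6
x₀ = -2.88, x₁ = -0.08

Secant formula: x_{n+1} = x_n - f(x_n)(x_n - x_{n-1})/(f(x_n) - f(x_{n-1}))

Iteration 1:
  f(-2.880000) = -60.051072
  f(-0.080000) = 5.500288
  x_2 = -0.080000 - 5.500288×(-0.080000 - (-2.880000))/(5.500288 - (-60.051072))
       = -0.314943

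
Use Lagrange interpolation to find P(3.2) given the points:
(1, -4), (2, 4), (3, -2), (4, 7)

Lagrange interpolation formula:
P(x) = Σ yᵢ × Lᵢ(x)
where Lᵢ(x) = Π_{j≠i} (x - xⱼ)/(xᵢ - xⱼ)

L_0(3.2) = (3.2 - 2)/(1 - 2) × (3.2 - 3)/(1 - 3) × (3.2 - 4)/(1 - 4) = 0.032000
L_1(3.2) = (3.2 - 1)/(2 - 1) × (3.2 - 3)/(2 - 3) × (3.2 - 4)/(2 - 4) = -0.176000
L_2(3.2) = (3.2 - 1)/(3 - 1) × (3.2 - 2)/(3 - 2) × (3.2 - 4)/(3 - 4) = 1.056000
L_3(3.2) = (3.2 - 1)/(4 - 1) × (3.2 - 2)/(4 - 2) × (3.2 - 3)/(4 - 3) = 0.088000

P(3.2) = (-4)×L_0(3.2) + 4×L_1(3.2) + (-2)×L_2(3.2) + 7×L_3(3.2)
P(3.2) = -2.328000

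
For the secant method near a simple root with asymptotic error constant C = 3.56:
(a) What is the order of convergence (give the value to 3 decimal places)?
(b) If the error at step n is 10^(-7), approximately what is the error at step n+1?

(a) Secant method has superlinear convergence with order φ = (1+√5)/2 ≈ 1.618.
    This means |e_{n+1}| ≈ C|e_n|^1.618.

(b) With |e_n| = 10^(-7) and C = 3.56:
    |e_{n+1}| ≈ 3.56 × (10^(-7))^1.618 = 3.56 × 10^(-11.33)

(a) ≈ 1.618 (golden ratio); (b) |e_{n+1}| ≈ 1.680e-11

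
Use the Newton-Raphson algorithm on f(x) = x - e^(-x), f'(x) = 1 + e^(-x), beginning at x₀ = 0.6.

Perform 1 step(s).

f(x) = x - e^(-x)
f'(x) = 1 + e^(-x)
x₀ = 0.6

Newton-Raphson formula: x_{n+1} = x_n - f(x_n)/f'(x_n)

Iteration 1:
  f(0.600000) = 0.051188
  f'(0.600000) = 1.548812
  x_1 = 0.600000 - 0.051188/1.548812 = 0.566950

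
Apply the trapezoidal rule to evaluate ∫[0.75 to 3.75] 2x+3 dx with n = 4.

f(x) = 2x+3
a = 0.75, b = 3.75, n = 4
h = (b - a)/n = 0.750000

Trapezoidal rule: (h/2)[f(x₀) + 2f(x₁) + 2f(x₂) + ... + f(xₙ)]

x_0 = 0.7500, f(x_0) = 4.500000, coefficient = 1
x_1 = 1.5000, f(x_1) = 6.000000, coefficient = 2
x_2 = 2.2500, f(x_2) = 7.500000, coefficient = 2
x_3 = 3.0000, f(x_3) = 9.000000, coefficient = 2
x_4 = 3.7500, f(x_4) = 10.500000, coefficient = 1

I ≈ (0.750000/2) × 60.000000 = 22.500000
Exact value: 22.500000
Error: 0.000000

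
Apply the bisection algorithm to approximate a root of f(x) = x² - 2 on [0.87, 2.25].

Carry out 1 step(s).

f(x) = x² - 2
Initial interval: [0.87, 2.25]

Iteration 1:
  c_1 = (0.870000 + 2.250000)/2 = 1.560000
  f(c_1) = f(1.560000) = 0.433600
  f(a) × f(c) < 0, new interval: [0.870000, 1.560000]

After 1 iteration(s), the approximation is c_1 = 1.560000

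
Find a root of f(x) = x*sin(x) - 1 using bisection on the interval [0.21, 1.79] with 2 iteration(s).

f(x) = x*sin(x) - 1
Initial interval: [0.21, 1.79]

Iteration 1:
  c_1 = (0.210000 + 1.790000)/2 = 1.000000
  f(c_1) = f(1.000000) = -0.158529
  f(a) × f(c) ≥ 0, new interval: [1.000000, 1.790000]
Iteration 2:
  c_2 = (1.000000 + 1.790000)/2 = 1.395000
  f(c_2) = f(1.395000) = 0.373500
  f(a) × f(c) < 0, new interval: [1.000000, 1.395000]

After 2 iteration(s), the approximation is c_2 = 1.395000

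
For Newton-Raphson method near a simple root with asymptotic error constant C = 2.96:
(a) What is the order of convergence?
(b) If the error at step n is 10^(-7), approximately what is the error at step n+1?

(a) Newton-Raphson has quadratic (order 2) convergence near simple roots.
    This means |e_{n+1}| ≈ C|e_n|².

(b) With |e_n| = 10^(-7) and C = 2.96:
    |e_{n+1}| ≈ 2.96 × (10^(-7))² = 2.96 × 10^(-14)

(a) 2 (quadratic); (b) |e_{n+1}| ≈ 2.960e-14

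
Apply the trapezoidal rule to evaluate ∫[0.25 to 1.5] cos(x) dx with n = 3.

f(x) = cos(x)
a = 0.25, b = 1.5, n = 3
h = (b - a)/n = 0.416667

Trapezoidal rule: (h/2)[f(x₀) + 2f(x₁) + 2f(x₂) + ... + f(xₙ)]

x_0 = 0.2500, f(x_0) = 0.968912, coefficient = 1
x_1 = 0.6667, f(x_1) = 0.785887, coefficient = 2
x_2 = 1.0833, f(x_2) = 0.468386, coefficient = 2
x_3 = 1.5000, f(x_3) = 0.070737, coefficient = 1

I ≈ (0.416667/2) × 3.548196 = 0.739207
Exact value: 0.750091
Error: 0.010884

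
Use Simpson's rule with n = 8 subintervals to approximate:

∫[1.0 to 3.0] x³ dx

f(x) = x³
a = 1.0, b = 3.0, n = 8
h = (b - a)/n = 0.250000

Simpson's rule: (h/3)[f(x₀) + 4f(x₁) + 2f(x₂) + ... + f(xₙ)]

x_0 = 1.0000, f(x_0) = 1.000000, coefficient = 1
x_1 = 1.2500, f(x_1) = 1.953125, coefficient = 4
x_2 = 1.5000, f(x_2) = 3.375000, coefficient = 2
x_3 = 1.7500, f(x_3) = 5.359375, coefficient = 4
x_4 = 2.0000, f(x_4) = 8.000000, coefficient = 2
x_5 = 2.2500, f(x_5) = 11.390625, coefficient = 4
x_6 = 2.5000, f(x_6) = 15.625000, coefficient = 2
x_7 = 2.7500, f(x_7) = 20.796875, coefficient = 4
x_8 = 3.0000, f(x_8) = 27.000000, coefficient = 1

I ≈ (0.250000/3) × 240.000000 = 20.000000
Exact value: 20.000000
Error: 0.000000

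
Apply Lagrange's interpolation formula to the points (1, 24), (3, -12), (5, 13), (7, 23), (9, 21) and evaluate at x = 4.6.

Lagrange interpolation formula:
P(x) = Σ yᵢ × Lᵢ(x)
where Lᵢ(x) = Π_{j≠i} (x - xⱼ)/(xᵢ - xⱼ)

L_0(4.6) = (4.6 - 3)/(1 - 3) × (4.6 - 5)/(1 - 5) × (4.6 - 7)/(1 - 7) × (4.6 - 9)/(1 - 9) = -0.017600
L_1(4.6) = (4.6 - 1)/(3 - 1) × (4.6 - 5)/(3 - 5) × (4.6 - 7)/(3 - 7) × (4.6 - 9)/(3 - 9) = 0.158400
L_2(4.6) = (4.6 - 1)/(5 - 1) × (4.6 - 3)/(5 - 3) × (4.6 - 7)/(5 - 7) × (4.6 - 9)/(5 - 9) = 0.950400
L_3(4.6) = (4.6 - 1)/(7 - 1) × (4.6 - 3)/(7 - 3) × (4.6 - 5)/(7 - 5) × (4.6 - 9)/(7 - 9) = -0.105600
L_4(4.6) = (4.6 - 1)/(9 - 1) × (4.6 - 3)/(9 - 3) × (4.6 - 5)/(9 - 5) × (4.6 - 7)/(9 - 7) = 0.014400

P(4.6) = 24×L_0(4.6) + (-12)×L_1(4.6) + 13×L_2(4.6) + 23×L_3(4.6) + 21×L_4(4.6)
P(4.6) = 7.905600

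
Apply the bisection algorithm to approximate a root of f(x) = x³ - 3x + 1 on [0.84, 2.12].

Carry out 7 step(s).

f(x) = x³ - 3x + 1
Initial interval: [0.84, 2.12]

Iteration 1:
  c_1 = (0.840000 + 2.120000)/2 = 1.480000
  f(c_1) = f(1.480000) = -0.198208
  f(a) × f(c) ≥ 0, new interval: [1.480000, 2.120000]
Iteration 2:
  c_2 = (1.480000 + 2.120000)/2 = 1.800000
  f(c_2) = f(1.800000) = 1.432000
  f(a) × f(c) < 0, new interval: [1.480000, 1.800000]
Iteration 3:
  c_3 = (1.480000 + 1.800000)/2 = 1.640000
  f(c_3) = f(1.640000) = 0.490944
  f(a) × f(c) < 0, new interval: [1.480000, 1.640000]
Iteration 4:
  c_4 = (1.480000 + 1.640000)/2 = 1.560000
  f(c_4) = f(1.560000) = 0.116416
  f(a) × f(c) < 0, new interval: [1.480000, 1.560000]
Iteration 5:
  c_5 = (1.480000 + 1.560000)/2 = 1.520000
  f(c_5) = f(1.520000) = -0.048192
  f(a) × f(c) ≥ 0, new interval: [1.520000, 1.560000]
Iteration 6:
  c_6 = (1.520000 + 1.560000)/2 = 1.540000
  f(c_6) = f(1.540000) = 0.032264
  f(a) × f(c) < 0, new interval: [1.520000, 1.540000]
Iteration 7:
  c_7 = (1.520000 + 1.540000)/2 = 1.530000
  f(c_7) = f(1.530000) = -0.008423
  f(a) × f(c) ≥ 0, new interval: [1.530000, 1.540000]

After 7 iteration(s), the approximation is c_7 = 1.530000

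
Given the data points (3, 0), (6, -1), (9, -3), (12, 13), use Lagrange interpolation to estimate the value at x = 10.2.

Lagrange interpolation formula:
P(x) = Σ yᵢ × Lᵢ(x)
where Lᵢ(x) = Π_{j≠i} (x - xⱼ)/(xᵢ - xⱼ)

L_0(10.2) = (10.2 - 6)/(3 - 6) × (10.2 - 9)/(3 - 9) × (10.2 - 12)/(3 - 12) = 0.056000
L_1(10.2) = (10.2 - 3)/(6 - 3) × (10.2 - 9)/(6 - 9) × (10.2 - 12)/(6 - 12) = -0.288000
L_2(10.2) = (10.2 - 3)/(9 - 3) × (10.2 - 6)/(9 - 6) × (10.2 - 12)/(9 - 12) = 1.008000
L_3(10.2) = (10.2 - 3)/(12 - 3) × (10.2 - 6)/(12 - 6) × (10.2 - 9)/(12 - 9) = 0.224000

P(10.2) = 0×L_0(10.2) + (-1)×L_1(10.2) + (-3)×L_2(10.2) + 13×L_3(10.2)
P(10.2) = 0.176000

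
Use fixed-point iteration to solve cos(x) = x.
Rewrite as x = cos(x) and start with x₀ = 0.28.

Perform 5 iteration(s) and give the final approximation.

Equation: cos(x) = x
Fixed-point form: x = cos(x)
x₀ = 0.28

x_1 = g(0.280000) = 0.961055
x_2 = g(0.961055) = 0.572655
x_3 = g(0.572655) = 0.840465
x_4 = g(0.840465) = 0.667116
x_5 = g(0.667116) = 0.785609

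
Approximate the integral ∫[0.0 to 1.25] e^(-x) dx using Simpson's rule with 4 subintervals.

f(x) = e^(-x)
a = 0.0, b = 1.25, n = 4
h = (b - a)/n = 0.312500

Simpson's rule: (h/3)[f(x₀) + 4f(x₁) + 2f(x₂) + ... + f(xₙ)]

x_0 = 0.0000, f(x_0) = 1.000000, coefficient = 1
x_1 = 0.3125, f(x_1) = 0.731616, coefficient = 4
x_2 = 0.6250, f(x_2) = 0.535261, coefficient = 2
x_3 = 0.9375, f(x_3) = 0.391606, coefficient = 4
x_4 = 1.2500, f(x_4) = 0.286505, coefficient = 1

I ≈ (0.312500/3) × 6.849913 = 0.713533
Exact value: 0.713495
Error: 0.000037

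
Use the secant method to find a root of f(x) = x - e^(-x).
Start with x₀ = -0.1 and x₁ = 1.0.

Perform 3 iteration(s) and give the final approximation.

f(x) = x - e^(-x)
x₀ = -0.1, x₁ = 1.0

Secant formula: x_{n+1} = x_n - f(x_n)(x_n - x_{n-1})/(f(x_n) - f(x_{n-1}))

Iteration 1:
  f(-0.100000) = -1.205171
  f(1.000000) = 0.632121
  x_2 = 1.000000 - 0.632121×(1.000000 - (-0.100000))/(0.632121 - (-1.205171))
       = 0.621545
Iteration 2:
  f(1.000000) = 0.632121
  f(0.621545) = 0.084431
  x_3 = 0.621545 - 0.084431×(0.621545 - 1.000000)/(0.084431 - 0.632121)
       = 0.563203
Iteration 3:
  f(0.621545) = 0.084431
  f(0.563203) = -0.006180
  x_4 = 0.563203 - (-0.006180)×(0.563203 - 0.621545)/(-0.006180 - 0.084431)
       = 0.567182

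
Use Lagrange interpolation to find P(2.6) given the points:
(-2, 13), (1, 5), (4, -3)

Lagrange interpolation formula:
P(x) = Σ yᵢ × Lᵢ(x)
where Lᵢ(x) = Π_{j≠i} (x - xⱼ)/(xᵢ - xⱼ)

L_0(2.6) = (2.6 - 1)/(-2 - 1) × (2.6 - 4)/(-2 - 4) = -0.124444
L_1(2.6) = (2.6 - (-2))/(1 - (-2)) × (2.6 - 4)/(1 - 4) = 0.715556
L_2(2.6) = (2.6 - (-2))/(4 - (-2)) × (2.6 - 1)/(4 - 1) = 0.408889

P(2.6) = 13×L_0(2.6) + 5×L_1(2.6) + (-3)×L_2(2.6)
P(2.6) = 0.733333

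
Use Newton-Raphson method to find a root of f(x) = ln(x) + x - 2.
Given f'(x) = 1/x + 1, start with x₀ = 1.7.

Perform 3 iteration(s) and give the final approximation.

f(x) = ln(x) + x - 2
f'(x) = 1/x + 1
x₀ = 1.7

Newton-Raphson formula: x_{n+1} = x_n - f(x_n)/f'(x_n)

Iteration 1:
  f(1.700000) = 0.230628
  f'(1.700000) = 1.588235
  x_1 = 1.700000 - 0.230628/1.588235 = 1.554790
Iteration 2:
  f(1.554790) = -0.003870
  f'(1.554790) = 1.643174
  x_2 = 1.554790 - (-0.003870)/1.643174 = 1.557145
Iteration 3:
  f(1.557145) = -0.000001
  f'(1.557145) = 1.642201
  x_3 = 1.557145 - (-0.000001)/1.642201 = 1.557146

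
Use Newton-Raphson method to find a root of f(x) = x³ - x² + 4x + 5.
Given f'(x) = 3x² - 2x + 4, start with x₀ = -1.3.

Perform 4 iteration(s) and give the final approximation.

f(x) = x³ - x² + 4x + 5
f'(x) = 3x² - 2x + 4
x₀ = -1.3

Newton-Raphson formula: x_{n+1} = x_n - f(x_n)/f'(x_n)

Iteration 1:
  f(-1.300000) = -4.087000
  f'(-1.300000) = 11.670000
  x_1 = -1.300000 - (-4.087000)/11.670000 = -0.949786
Iteration 2:
  f(-0.949786) = -0.558031
  f'(-0.949786) = 8.605851
  x_2 = -0.949786 - (-0.558031)/8.605851 = -0.884943
Iteration 3:
  f(-0.884943) = -0.015913
  f'(-0.884943) = 8.119255
  x_3 = -0.884943 - (-0.015913)/8.119255 = -0.882983
Iteration 4:
  f(-0.882983) = -0.000014
  f'(-0.882983) = 8.104941
  x_4 = -0.882983 - (-0.000014)/8.104941 = -0.882981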